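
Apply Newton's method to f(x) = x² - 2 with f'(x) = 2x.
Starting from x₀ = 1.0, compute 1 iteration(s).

f(x) = x² - 2
f'(x) = 2x
x₀ = 1.0

Newton-Raphson formula: x_{n+1} = x_n - f(x_n)/f'(x_n)

Iteration 1:
  f(1.000000) = -1.000000
  f'(1.000000) = 2.000000
  x_1 = 1.000000 - (-1.000000)/2.000000 = 1.500000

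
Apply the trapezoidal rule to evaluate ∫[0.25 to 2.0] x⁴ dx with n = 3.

f(x) = x⁴
a = 0.25, b = 2.0, n = 3
h = (b - a)/n = 0.583333

Trapezoidal rule: (h/2)[f(x₀) + 2f(x₁) + 2f(x₂) + ... + f(xₙ)]

x_0 = 0.2500, f(x_0) = 0.003906, coefficient = 1
x_1 = 0.8333, f(x_1) = 0.482253, coefficient = 2
x_2 = 1.4167, f(x_2) = 4.027826, coefficient = 2
x_3 = 2.0000, f(x_3) = 16.000000, coefficient = 1

I ≈ (0.583333/2) × 25.024064 = 7.298685
Exact value: 6.399805
Error: 0.898881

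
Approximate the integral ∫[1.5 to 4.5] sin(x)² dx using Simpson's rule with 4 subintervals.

f(x) = sin(x)²
a = 1.5, b = 4.5, n = 4
h = (b - a)/n = 0.750000

Simpson's rule: (h/3)[f(x₀) + 4f(x₁) + 2f(x₂) + ... + f(xₙ)]

x_0 = 1.5000, f(x_0) = 0.994996, coefficient = 1
x_1 = 2.2500, f(x_1) = 0.605398, coefficient = 4
x_2 = 3.0000, f(x_2) = 0.019915, coefficient = 2
x_3 = 3.7500, f(x_3) = 0.326682, coefficient = 4
x_4 = 4.5000, f(x_4) = 0.955565, coefficient = 1

I ≈ (0.750000/3) × 5.718712 = 1.429678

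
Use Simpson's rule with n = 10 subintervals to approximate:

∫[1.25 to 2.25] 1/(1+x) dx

f(x) = 1/(1+x)
a = 1.25, b = 2.25, n = 10
h = (b - a)/n = 0.100000

Simpson's rule: (h/3)[f(x₀) + 4f(x₁) + 2f(x₂) + ... + f(xₙ)]

x_0 = 1.2500, f(x_0) = 0.444444, coefficient = 1
x_1 = 1.3500, f(x_1) = 0.425532, coefficient = 4
x_2 = 1.4500, f(x_2) = 0.408163, coefficient = 2
x_3 = 1.5500, f(x_3) = 0.392157, coefficient = 4
x_4 = 1.6500, f(x_4) = 0.377358, coefficient = 2
x_5 = 1.7500, f(x_5) = 0.363636, coefficient = 4
x_6 = 1.8500, f(x_6) = 0.350877, coefficient = 2
x_7 = 1.9500, f(x_7) = 0.338983, coefficient = 4
x_8 = 2.0500, f(x_8) = 0.327869, coefficient = 2
x_9 = 2.1500, f(x_9) = 0.317460, coefficient = 4
x_10 = 2.2500, f(x_10) = 0.307692, coefficient = 1

I ≈ (0.100000/3) × 11.031746 = 0.367725
Exact value: 0.367725
Error: 0.000000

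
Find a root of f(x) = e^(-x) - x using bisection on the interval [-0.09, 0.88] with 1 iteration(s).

f(x) = e^(-x) - x
Initial interval: [-0.09, 0.88]

Iteration 1:
  c_1 = (-0.090000 + 0.880000)/2 = 0.395000
  f(c_1) = f(0.395000) = 0.278680
  f(a) × f(c) ≥ 0, new interval: [0.395000, 0.880000]

After 1 iteration(s), the approximation is c_1 = 0.395000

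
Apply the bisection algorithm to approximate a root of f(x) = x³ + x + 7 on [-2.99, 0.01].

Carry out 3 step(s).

f(x) = x³ + x + 7
Initial interval: [-2.99, 0.01]

Iteration 1:
  c_1 = (-2.990000 + 0.010000)/2 = -1.490000
  f(c_1) = f(-1.490000) = 2.202051
  f(a) × f(c) < 0, new interval: [-2.990000, -1.490000]
Iteration 2:
  c_2 = (-2.990000 + (-1.490000))/2 = -2.240000
  f(c_2) = f(-2.240000) = -6.479424
  f(a) × f(c) ≥ 0, new interval: [-2.240000, -1.490000]
Iteration 3:
  c_3 = (-2.240000 + (-1.490000))/2 = -1.865000
  f(c_3) = f(-1.865000) = -1.351890
  f(a) × f(c) ≥ 0, new interval: [-1.865000, -1.490000]

After 3 iteration(s), the approximation is c_3 = -1.865000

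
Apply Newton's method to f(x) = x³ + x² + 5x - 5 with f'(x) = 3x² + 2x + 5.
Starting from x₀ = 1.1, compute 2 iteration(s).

f(x) = x³ + x² + 5x - 5
f'(x) = 3x² + 2x + 5
x₀ = 1.1

Newton-Raphson formula: x_{n+1} = x_n - f(x_n)/f'(x_n)

Iteration 1:
  f(1.100000) = 3.041000
  f'(1.100000) = 10.830000
  x_1 = 1.100000 - 3.041000/10.830000 = 0.819206
Iteration 2:
  f(0.819206) = 0.316896
  f'(0.819206) = 8.651707
  x_2 = 0.819206 - 0.316896/8.651707 = 0.782578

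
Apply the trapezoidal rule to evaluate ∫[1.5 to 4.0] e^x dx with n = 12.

f(x) = e^x
a = 1.5, b = 4.0, n = 12
h = (b - a)/n = 0.208333

Trapezoidal rule: (h/2)[f(x₀) + 2f(x₁) + 2f(x₂) + ... + f(xₙ)]

x_0 = 1.5000, f(x_0) = 4.481689, coefficient = 1
x_1 = 1.7083, f(x_1) = 5.519754, coefficient = 2
x_2 = 1.9167, f(x_2) = 6.798260, coefficient = 2
x_3 = 2.1250, f(x_3) = 8.372897, coefficient = 2
x_4 = 2.3333, f(x_4) = 10.312259, coefficient = 2
x_5 = 2.5417, f(x_5) = 12.700821, coefficient = 2
x_6 = 2.7500, f(x_6) = 15.642632, coefficient = 2
x_7 = 2.9583, f(x_7) = 19.265835, coefficient = 2
x_8 = 3.1667, f(x_8) = 23.728258, coefficient = 2
x_9 = 3.3750, f(x_9) = 29.224284, coefficient = 2
x_10 = 3.5833, f(x_10) = 35.993319, coefficient = 2
x_11 = 3.7917, f(x_11) = 44.330222, coefficient = 2
x_12 = 4.0000, f(x_12) = 54.598150, coefficient = 1

I ≈ (0.208333/2) × 482.856923 = 50.297596
Exact value: 50.116461
Error: 0.181135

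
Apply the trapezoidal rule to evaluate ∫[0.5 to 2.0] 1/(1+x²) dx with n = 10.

f(x) = 1/(1+x²)
a = 0.5, b = 2.0, n = 10
h = (b - a)/n = 0.150000

Trapezoidal rule: (h/2)[f(x₀) + 2f(x₁) + 2f(x₂) + ... + f(xₙ)]

x_0 = 0.5000, f(x_0) = 0.800000, coefficient = 1
x_1 = 0.6500, f(x_1) = 0.702988, coefficient = 2
x_2 = 0.8000, f(x_2) = 0.609756, coefficient = 2
x_3 = 0.9500, f(x_3) = 0.525624, coefficient = 2
x_4 = 1.1000, f(x_4) = 0.452489, coefficient = 2
x_5 = 1.2500, f(x_5) = 0.390244, coefficient = 2
x_6 = 1.4000, f(x_6) = 0.337838, coefficient = 2
x_7 = 1.5500, f(x_7) = 0.293902, coefficient = 2
x_8 = 1.7000, f(x_8) = 0.257069, coefficient = 2
x_9 = 1.8500, f(x_9) = 0.226116, coefficient = 2
x_10 = 2.0000, f(x_10) = 0.200000, coefficient = 1

I ≈ (0.150000/2) × 8.592052 = 0.644404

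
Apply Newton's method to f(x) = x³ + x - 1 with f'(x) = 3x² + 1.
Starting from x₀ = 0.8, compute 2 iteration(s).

f(x) = x³ + x - 1
f'(x) = 3x² + 1
x₀ = 0.8

Newton-Raphson formula: x_{n+1} = x_n - f(x_n)/f'(x_n)

Iteration 1:
  f(0.800000) = 0.312000
  f'(0.800000) = 2.920000
  x_1 = 0.800000 - 0.312000/2.920000 = 0.693151
Iteration 2:
  f(0.693151) = 0.026180
  f'(0.693151) = 2.441374
  x_2 = 0.693151 - 0.026180/2.441374 = 0.682427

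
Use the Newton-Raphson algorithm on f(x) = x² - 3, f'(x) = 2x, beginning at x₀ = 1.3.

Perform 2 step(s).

f(x) = x² - 3
f'(x) = 2x
x₀ = 1.3

Newton-Raphson formula: x_{n+1} = x_n - f(x_n)/f'(x_n)

Iteration 1:
  f(1.300000) = -1.310000
  f'(1.300000) = 2.600000
  x_1 = 1.300000 - (-1.310000)/2.600000 = 1.803846
Iteration 2:
  f(1.803846) = 0.253861
  f'(1.803846) = 3.607692
  x_2 = 1.803846 - 0.253861/3.607692 = 1.733480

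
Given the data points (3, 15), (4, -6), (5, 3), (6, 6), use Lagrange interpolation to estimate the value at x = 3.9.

Lagrange interpolation formula:
P(x) = Σ yᵢ × Lᵢ(x)
where Lᵢ(x) = Π_{j≠i} (x - xⱼ)/(xᵢ - xⱼ)

L_0(3.9) = (3.9 - 4)/(3 - 4) × (3.9 - 5)/(3 - 5) × (3.9 - 6)/(3 - 6) = 0.038500
L_1(3.9) = (3.9 - 3)/(4 - 3) × (3.9 - 5)/(4 - 5) × (3.9 - 6)/(4 - 6) = 1.039500
L_2(3.9) = (3.9 - 3)/(5 - 3) × (3.9 - 4)/(5 - 4) × (3.9 - 6)/(5 - 6) = -0.094500
L_3(3.9) = (3.9 - 3)/(6 - 3) × (3.9 - 4)/(6 - 4) × (3.9 - 5)/(6 - 5) = 0.016500

P(3.9) = 15×L_0(3.9) + (-6)×L_1(3.9) + 3×L_2(3.9) + 6×L_3(3.9)
P(3.9) = -5.844000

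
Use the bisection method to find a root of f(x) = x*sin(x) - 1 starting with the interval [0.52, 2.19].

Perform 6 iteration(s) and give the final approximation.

f(x) = x*sin(x) - 1
Initial interval: [0.52, 2.19]

Iteration 1:
  c_1 = (0.520000 + 2.190000)/2 = 1.355000
  f(c_1) = f(1.355000) = 0.323572
  f(a) × f(c) < 0, new interval: [0.520000, 1.355000]
Iteration 2:
  c_2 = (0.520000 + 1.355000)/2 = 0.937500
  f(c_2) = f(0.937500) = -0.244299
  f(a) × f(c) ≥ 0, new interval: [0.937500, 1.355000]
Iteration 3:
  c_3 = (0.937500 + 1.355000)/2 = 1.146250
  f(c_3) = f(1.146250) = 0.044492
  f(a) × f(c) < 0, new interval: [0.937500, 1.146250]
Iteration 4:
  c_4 = (0.937500 + 1.146250)/2 = 1.041875
  f(c_4) = f(1.041875) = -0.100495
  f(a) × f(c) ≥ 0, new interval: [1.041875, 1.146250]
Iteration 5:
  c_5 = (1.041875 + 1.146250)/2 = 1.094063
  f(c_5) = f(1.094063) = -0.027927
  f(a) × f(c) ≥ 0, new interval: [1.094063, 1.146250]
Iteration 6:
  c_6 = (1.094063 + 1.146250)/2 = 1.120156
  f(c_6) = f(1.120156) = 0.008329
  f(a) × f(c) < 0, new interval: [1.094063, 1.120156]

After 6 iteration(s), the approximation is c_6 = 1.120156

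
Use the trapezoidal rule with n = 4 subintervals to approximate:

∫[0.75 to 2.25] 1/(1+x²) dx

f(x) = 1/(1+x²)
a = 0.75, b = 2.25, n = 4
h = (b - a)/n = 0.375000

Trapezoidal rule: (h/2)[f(x₀) + 2f(x₁) + 2f(x₂) + ... + f(xₙ)]

x_0 = 0.7500, f(x_0) = 0.640000, coefficient = 1
x_1 = 1.1250, f(x_1) = 0.441379, coefficient = 2
x_2 = 1.5000, f(x_2) = 0.307692, coefficient = 2
x_3 = 1.8750, f(x_3) = 0.221453, coefficient = 2
x_4 = 2.2500, f(x_4) = 0.164948, coefficient = 1

I ≈ (0.375000/2) × 2.745998 = 0.514875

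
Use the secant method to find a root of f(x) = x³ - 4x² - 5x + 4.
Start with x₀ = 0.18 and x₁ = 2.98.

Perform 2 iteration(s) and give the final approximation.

f(x) = x³ - 4x² - 5x + 4
x₀ = 0.18, x₁ = 2.98

Secant formula: x_{n+1} = x_n - f(x_n)(x_n - x_{n-1})/(f(x_n) - f(x_{n-1}))

Iteration 1:
  f(0.180000) = 2.976232
  f(2.980000) = -19.958008
  x_2 = 2.980000 - (-19.958008)×(2.980000 - 0.180000)/(-19.958008 - 2.976232)
       = 0.543363
Iteration 2:
  f(2.980000) = -19.958008
  f(0.543363) = 0.262638
  x_3 = 0.543363 - 0.262638×(0.543363 - 2.980000)/(0.262638 - (-19.958008))
       = 0.575011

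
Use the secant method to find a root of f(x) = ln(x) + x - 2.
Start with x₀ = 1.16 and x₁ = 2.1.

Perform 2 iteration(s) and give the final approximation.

f(x) = ln(x) + x - 2
x₀ = 1.16, x₁ = 2.1

Secant formula: x_{n+1} = x_n - f(x_n)(x_n - x_{n-1})/(f(x_n) - f(x_{n-1}))

Iteration 1:
  f(1.160000) = -0.691580
  f(2.100000) = 0.841937
  x_2 = 2.100000 - 0.841937×(2.100000 - 1.160000)/(0.841937 - (-0.691580))
       = 1.583918
Iteration 2:
  f(2.100000) = 0.841937
  f(1.583918) = 0.043819
  x_3 = 1.583918 - 0.043819×(1.583918 - 2.100000)/(0.043819 - 0.841937)
       = 1.555583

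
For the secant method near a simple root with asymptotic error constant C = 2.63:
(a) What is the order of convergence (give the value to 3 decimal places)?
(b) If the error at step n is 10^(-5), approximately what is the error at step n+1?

(a) Secant method has superlinear convergence with order φ = (1+√5)/2 ≈ 1.618.
    This means |e_{n+1}| ≈ C|e_n|^1.618.

(b) With |e_n| = 10^(-5) and C = 2.63:
    |e_{n+1}| ≈ 2.63 × (10^(-5))^1.618 = 2.63 × 10^(-8.09)

(a) ≈ 1.618 (golden ratio); (b) |e_{n+1}| ≈ 2.137e-08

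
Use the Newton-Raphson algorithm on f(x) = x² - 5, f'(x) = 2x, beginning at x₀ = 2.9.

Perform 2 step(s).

f(x) = x² - 5
f'(x) = 2x
x₀ = 2.9

Newton-Raphson formula: x_{n+1} = x_n - f(x_n)/f'(x_n)

Iteration 1:
  f(2.900000) = 3.410000
  f'(2.900000) = 5.800000
  x_1 = 2.900000 - 3.410000/5.800000 = 2.312069
Iteration 2:
  f(2.312069) = 0.345663
  f'(2.312069) = 4.624138
  x_2 = 2.312069 - 0.345663/4.624138 = 2.237317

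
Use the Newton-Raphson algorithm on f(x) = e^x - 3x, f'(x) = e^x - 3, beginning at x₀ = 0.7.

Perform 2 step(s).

f(x) = e^x - 3x
f'(x) = e^x - 3
x₀ = 0.7

Newton-Raphson formula: x_{n+1} = x_n - f(x_n)/f'(x_n)

Iteration 1:
  f(0.700000) = -0.086247
  f'(0.700000) = -0.986247
  x_1 = 0.700000 - (-0.086247)/(-0.986247) = 0.612550
Iteration 2:
  f(0.612550) = 0.007480
  f'(0.612550) = -1.154869
  x_2 = 0.612550 - 0.007480/(-1.154869) = 0.619027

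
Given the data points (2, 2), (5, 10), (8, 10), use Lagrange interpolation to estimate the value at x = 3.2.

Lagrange interpolation formula:
P(x) = Σ yᵢ × Lᵢ(x)
where Lᵢ(x) = Π_{j≠i} (x - xⱼ)/(xᵢ - xⱼ)

L_0(3.2) = (3.2 - 5)/(2 - 5) × (3.2 - 8)/(2 - 8) = 0.480000
L_1(3.2) = (3.2 - 2)/(5 - 2) × (3.2 - 8)/(5 - 8) = 0.640000
L_2(3.2) = (3.2 - 2)/(8 - 2) × (3.2 - 5)/(8 - 5) = -0.120000

P(3.2) = 2×L_0(3.2) + 10×L_1(3.2) + 10×L_2(3.2)
P(3.2) = 6.160000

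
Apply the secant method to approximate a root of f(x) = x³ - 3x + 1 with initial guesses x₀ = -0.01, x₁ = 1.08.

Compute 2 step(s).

f(x) = x³ - 3x + 1
x₀ = -0.01, x₁ = 1.08

Secant formula: x_{n+1} = x_n - f(x_n)(x_n - x_{n-1})/(f(x_n) - f(x_{n-1}))

Iteration 1:
  f(-0.010000) = 1.029999
  f(1.080000) = -0.980288
  x_2 = 1.080000 - (-0.980288)×(1.080000 - (-0.010000))/(-0.980288 - 1.029999)
       = 0.548477
Iteration 2:
  f(1.080000) = -0.980288
  f(0.548477) = -0.480434
  x_3 = 0.548477 - (-0.480434)×(0.548477 - 1.080000)/(-0.480434 - (-0.980288))
       = 0.037604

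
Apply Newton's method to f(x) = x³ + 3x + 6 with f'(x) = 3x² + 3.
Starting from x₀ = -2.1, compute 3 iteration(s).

f(x) = x³ + 3x + 6
f'(x) = 3x² + 3
x₀ = -2.1

Newton-Raphson formula: x_{n+1} = x_n - f(x_n)/f'(x_n)

Iteration 1:
  f(-2.100000) = -9.561000
  f'(-2.100000) = 16.230000
  x_1 = -2.100000 - (-9.561000)/16.230000 = -1.510906
Iteration 2:
  f(-1.510906) = -1.981867
  f'(-1.510906) = 9.848508
  x_2 = -1.510906 - (-1.981867)/9.848508 = -1.309670
Iteration 3:
  f(-1.309670) = -0.175406
  f'(-1.309670) = 8.145710
  x_3 = -1.309670 - (-0.175406)/8.145710 = -1.288137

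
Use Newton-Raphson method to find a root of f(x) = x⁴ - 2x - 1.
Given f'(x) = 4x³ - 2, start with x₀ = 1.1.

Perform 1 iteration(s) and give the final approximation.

f(x) = x⁴ - 2x - 1
f'(x) = 4x³ - 2
x₀ = 1.1

Newton-Raphson formula: x_{n+1} = x_n - f(x_n)/f'(x_n)

Iteration 1:
  f(1.100000) = -1.735900
  f'(1.100000) = 3.324000
  x_1 = 1.100000 - (-1.735900)/3.324000 = 1.622232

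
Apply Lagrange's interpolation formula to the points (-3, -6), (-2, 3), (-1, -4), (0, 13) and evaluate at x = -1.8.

Lagrange interpolation formula:
P(x) = Σ yᵢ × Lᵢ(x)
where Lᵢ(x) = Π_{j≠i} (x - xⱼ)/(xᵢ - xⱼ)

L_0(-1.8) = (-1.8 - (-2))/(-3 - (-2)) × (-1.8 - (-1))/(-3 - (-1)) × (-1.8 - 0)/(-3 - 0) = -0.048000
L_1(-1.8) = (-1.8 - (-3))/(-2 - (-3)) × (-1.8 - (-1))/(-2 - (-1)) × (-1.8 - 0)/(-2 - 0) = 0.864000
L_2(-1.8) = (-1.8 - (-3))/(-1 - (-3)) × (-1.8 - (-2))/(-1 - (-2)) × (-1.8 - 0)/(-1 - 0) = 0.216000
L_3(-1.8) = (-1.8 - (-3))/(0 - (-3)) × (-1.8 - (-2))/(0 - (-2)) × (-1.8 - (-1))/(0 - (-1)) = -0.032000

P(-1.8) = (-6)×L_0(-1.8) + 3×L_1(-1.8) + (-4)×L_2(-1.8) + 13×L_3(-1.8)
P(-1.8) = 1.600000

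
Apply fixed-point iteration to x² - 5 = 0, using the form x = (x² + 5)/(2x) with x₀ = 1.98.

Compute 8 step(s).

Equation: x² - 5 = 0
Fixed-point form: x = (x² + 5)/(2x)
x₀ = 1.98

x_1 = g(1.980000) = 2.252626
x_2 = g(2.252626) = 2.236129
x_3 = g(2.236129) = 2.236068
x_4 = g(2.236068) = 2.236068
x_5 = g(2.236068) = 2.236068
x_6 = g(2.236068) = 2.236068
x_7 = g(2.236068) = 2.236068
x_8 = g(2.236068) = 2.236068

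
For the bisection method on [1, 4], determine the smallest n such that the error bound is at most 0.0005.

We need (b-a)/2^n ≤ 0.0005
(4 - 1)/2^n ≤ 0.0005
3/2^n ≤ 0.0005
2^n ≥ 6000
n ≥ log₂(6000) = 12.55
n ≥ 13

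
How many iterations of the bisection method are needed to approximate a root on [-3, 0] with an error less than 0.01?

We need (b-a)/2^n ≤ 0.01
(0 - (-3))/2^n ≤ 0.01
3/2^n ≤ 0.01
2^n ≥ 300
n ≥ log₂(300) = 8.23
n ≥ 9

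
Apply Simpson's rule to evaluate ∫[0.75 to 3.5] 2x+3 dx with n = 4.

f(x) = 2x+3
a = 0.75, b = 3.5, n = 4
h = (b - a)/n = 0.687500

Simpson's rule: (h/3)[f(x₀) + 4f(x₁) + 2f(x₂) + ... + f(xₙ)]

x_0 = 0.7500, f(x_0) = 4.500000, coefficient = 1
x_1 = 1.4375, f(x_1) = 5.875000, coefficient = 4
x_2 = 2.1250, f(x_2) = 7.250000, coefficient = 2
x_3 = 2.8125, f(x_3) = 8.625000, coefficient = 4
x_4 = 3.5000, f(x_4) = 10.000000, coefficient = 1

I ≈ (0.687500/3) × 87.000000 = 19.937500
Exact value: 19.937500
Error: 0.000000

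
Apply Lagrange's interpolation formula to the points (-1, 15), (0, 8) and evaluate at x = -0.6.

Lagrange interpolation formula:
P(x) = Σ yᵢ × Lᵢ(x)
where Lᵢ(x) = Π_{j≠i} (x - xⱼ)/(xᵢ - xⱼ)

L_0(-0.6) = (-0.6 - 0)/(-1 - 0) = 0.600000
L_1(-0.6) = (-0.6 - (-1))/(0 - (-1)) = 0.400000

P(-0.6) = 15×L_0(-0.6) + 8×L_1(-0.6)
P(-0.6) = 12.200000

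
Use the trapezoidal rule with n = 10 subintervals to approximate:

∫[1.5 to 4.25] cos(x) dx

f(x) = cos(x)
a = 1.5, b = 4.25, n = 10
h = (b - a)/n = 0.275000

Trapezoidal rule: (h/2)[f(x₀) + 2f(x₁) + 2f(x₂) + ... + f(xₙ)]

x_0 = 1.5000, f(x_0) = 0.070737, coefficient = 1
x_1 = 1.7750, f(x_1) = -0.202787, coefficient = 2
x_2 = 2.0500, f(x_2) = -0.461073, coefficient = 2
x_3 = 2.3250, f(x_3) = -0.684709, coefficient = 2
x_4 = 2.6000, f(x_4) = -0.856889, coefficient = 2
x_5 = 2.8750, f(x_5) = -0.964674, coefficient = 2
x_6 = 3.1500, f(x_6) = -0.999965, coefficient = 2
x_7 = 3.4250, f(x_7) = -0.960108, coefficient = 2
x_8 = 3.7000, f(x_8) = -0.848100, coefficient = 2
x_9 = 3.9750, f(x_9) = -0.672357, coefficient = 2
x_10 = 4.2500, f(x_10) = -0.446087, coefficient = 1

I ≈ (0.275000/2) × -13.676674 = -1.880543
Exact value: -1.892484
Error: 0.011942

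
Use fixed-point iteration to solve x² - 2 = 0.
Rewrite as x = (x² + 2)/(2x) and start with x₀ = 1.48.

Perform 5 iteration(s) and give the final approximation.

Equation: x² - 2 = 0
Fixed-point form: x = (x² + 2)/(2x)
x₀ = 1.48

x_1 = g(1.480000) = 1.415676
x_2 = g(1.415676) = 1.414214
x_3 = g(1.414214) = 1.414214
x_4 = g(1.414214) = 1.414214
x_5 = g(1.414214) = 1.414214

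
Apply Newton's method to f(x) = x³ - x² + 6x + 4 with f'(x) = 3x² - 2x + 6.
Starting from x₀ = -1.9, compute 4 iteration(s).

f(x) = x³ - x² + 6x + 4
f'(x) = 3x² - 2x + 6
x₀ = -1.9

Newton-Raphson formula: x_{n+1} = x_n - f(x_n)/f'(x_n)

Iteration 1:
  f(-1.900000) = -17.869000
  f'(-1.900000) = 20.630000
  x_1 = -1.900000 - (-17.869000)/20.630000 = -1.033834
Iteration 2:
  f(-1.033834) = -4.376794
  f'(-1.033834) = 11.274108
  x_2 = -1.033834 - (-4.376794)/11.274108 = -0.645618
Iteration 3:
  f(-0.645618) = -0.559637
  f'(-0.645618) = 8.541702
  x_3 = -0.645618 - (-0.559637)/8.541702 = -0.580100
Iteration 4:
  f(-0.580100) = -0.012326
  f'(-0.580100) = 8.169746
  x_4 = -0.580100 - (-0.012326)/8.169746 = -0.578591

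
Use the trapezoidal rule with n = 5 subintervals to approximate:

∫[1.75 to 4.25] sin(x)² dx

f(x) = sin(x)²
a = 1.75, b = 4.25, n = 5
h = (b - a)/n = 0.500000

Trapezoidal rule: (h/2)[f(x₀) + 2f(x₁) + 2f(x₂) + ... + f(xₙ)]

x_0 = 1.7500, f(x_0) = 0.968228, coefficient = 1
x_1 = 2.2500, f(x_1) = 0.605398, coefficient = 2
x_2 = 2.7500, f(x_2) = 0.145665, coefficient = 2
x_3 = 3.2500, f(x_3) = 0.011706, coefficient = 2
x_4 = 3.7500, f(x_4) = 0.326682, coefficient = 2
x_5 = 4.2500, f(x_5) = 0.801006, coefficient = 1

I ≈ (0.500000/2) × 3.948137 = 0.987034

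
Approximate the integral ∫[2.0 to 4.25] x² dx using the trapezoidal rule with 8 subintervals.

f(x) = x²
a = 2.0, b = 4.25, n = 8
h = (b - a)/n = 0.281250

Trapezoidal rule: (h/2)[f(x₀) + 2f(x₁) + 2f(x₂) + ... + f(xₙ)]

x_0 = 2.0000, f(x_0) = 4.000000, coefficient = 1
x_1 = 2.2812, f(x_1) = 5.204102, coefficient = 2
x_2 = 2.5625, f(x_2) = 6.566406, coefficient = 2
x_3 = 2.8438, f(x_3) = 8.086914, coefficient = 2
x_4 = 3.1250, f(x_4) = 9.765625, coefficient = 2
x_5 = 3.4062, f(x_5) = 11.602539, coefficient = 2
x_6 = 3.6875, f(x_6) = 13.597656, coefficient = 2
x_7 = 3.9688, f(x_7) = 15.750977, coefficient = 2
x_8 = 4.2500, f(x_8) = 18.062500, coefficient = 1

I ≈ (0.281250/2) × 163.210938 = 22.951538
Exact value: 22.921875
Error: 0.029663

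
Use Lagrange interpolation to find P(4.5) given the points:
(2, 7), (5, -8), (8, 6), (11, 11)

Lagrange interpolation formula:
P(x) = Σ yᵢ × Lᵢ(x)
where Lᵢ(x) = Π_{j≠i} (x - xⱼ)/(xᵢ - xⱼ)

L_0(4.5) = (4.5 - 5)/(2 - 5) × (4.5 - 8)/(2 - 8) × (4.5 - 11)/(2 - 11) = 0.070216
L_1(4.5) = (4.5 - 2)/(5 - 2) × (4.5 - 8)/(5 - 8) × (4.5 - 11)/(5 - 11) = 1.053241
L_2(4.5) = (4.5 - 2)/(8 - 2) × (4.5 - 5)/(8 - 5) × (4.5 - 11)/(8 - 11) = -0.150463
L_3(4.5) = (4.5 - 2)/(11 - 2) × (4.5 - 5)/(11 - 5) × (4.5 - 8)/(11 - 8) = 0.027006

P(4.5) = 7×L_0(4.5) + (-8)×L_1(4.5) + 6×L_2(4.5) + 11×L_3(4.5)
P(4.5) = -8.540123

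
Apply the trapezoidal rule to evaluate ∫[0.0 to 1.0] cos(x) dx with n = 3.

f(x) = cos(x)
a = 0.0, b = 1.0, n = 3
h = (b - a)/n = 0.333333

Trapezoidal rule: (h/2)[f(x₀) + 2f(x₁) + 2f(x₂) + ... + f(xₙ)]

x_0 = 0.0000, f(x_0) = 1.000000, coefficient = 1
x_1 = 0.3333, f(x_1) = 0.944957, coefficient = 2
x_2 = 0.6667, f(x_2) = 0.785887, coefficient = 2
x_3 = 1.0000, f(x_3) = 0.540302, coefficient = 1

I ≈ (0.333333/2) × 5.001991 = 0.833665
Exact value: 0.841471
Error: 0.007806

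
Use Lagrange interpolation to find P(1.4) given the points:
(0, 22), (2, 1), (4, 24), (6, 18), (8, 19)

Lagrange interpolation formula:
P(x) = Σ yᵢ × Lᵢ(x)
where Lᵢ(x) = Π_{j≠i} (x - xⱼ)/(xᵢ - xⱼ)

L_0(1.4) = (1.4 - 2)/(0 - 2) × (1.4 - 4)/(0 - 4) × (1.4 - 6)/(0 - 6) × (1.4 - 8)/(0 - 8) = 0.123338
L_1(1.4) = (1.4 - 0)/(2 - 0) × (1.4 - 4)/(2 - 4) × (1.4 - 6)/(2 - 6) × (1.4 - 8)/(2 - 8) = 1.151150
L_2(1.4) = (1.4 - 0)/(4 - 0) × (1.4 - 2)/(4 - 2) × (1.4 - 6)/(4 - 6) × (1.4 - 8)/(4 - 8) = -0.398475
L_3(1.4) = (1.4 - 0)/(6 - 0) × (1.4 - 2)/(6 - 2) × (1.4 - 4)/(6 - 4) × (1.4 - 8)/(6 - 8) = 0.150150
L_4(1.4) = (1.4 - 0)/(8 - 0) × (1.4 - 2)/(8 - 2) × (1.4 - 4)/(8 - 4) × (1.4 - 6)/(8 - 6) = -0.026163

P(1.4) = 22×L_0(1.4) + 1×L_1(1.4) + 24×L_2(1.4) + 18×L_3(1.4) + 19×L_4(1.4)
P(1.4) = -3.493212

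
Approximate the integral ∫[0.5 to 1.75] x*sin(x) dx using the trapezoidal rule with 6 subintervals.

f(x) = x*sin(x)
a = 0.5, b = 1.75, n = 6
h = (b - a)/n = 0.208333

Trapezoidal rule: (h/2)[f(x₀) + 2f(x₁) + 2f(x₂) + ... + f(xₙ)]

x_0 = 0.5000, f(x_0) = 0.239713, coefficient = 1
x_1 = 0.7083, f(x_1) = 0.460820, coefficient = 2
x_2 = 0.9167, f(x_2) = 0.727446, coefficient = 2
x_3 = 1.1250, f(x_3) = 1.015051, coefficient = 2
x_4 = 1.3333, f(x_4) = 1.295917, coefficient = 2
x_5 = 1.5417, f(x_5) = 1.541013, coefficient = 2
x_6 = 1.7500, f(x_6) = 1.721975, coefficient = 1

I ≈ (0.208333/2) × 12.042182 = 1.254394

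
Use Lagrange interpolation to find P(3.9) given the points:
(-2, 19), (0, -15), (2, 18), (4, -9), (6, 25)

Lagrange interpolation formula:
P(x) = Σ yᵢ × Lᵢ(x)
where Lᵢ(x) = Π_{j≠i} (x - xⱼ)/(xᵢ - xⱼ)

L_0(3.9) = (3.9 - 0)/(-2 - 0) × (3.9 - 2)/(-2 - 2) × (3.9 - 4)/(-2 - 4) × (3.9 - 6)/(-2 - 6) = 0.004052
L_1(3.9) = (3.9 - (-2))/(0 - (-2)) × (3.9 - 2)/(0 - 2) × (3.9 - 4)/(0 - 4) × (3.9 - 6)/(0 - 6) = -0.024522
L_2(3.9) = (3.9 - (-2))/(2 - (-2)) × (3.9 - 0)/(2 - 0) × (3.9 - 4)/(2 - 4) × (3.9 - 6)/(2 - 6) = 0.075502
L_3(3.9) = (3.9 - (-2))/(4 - (-2)) × (3.9 - 0)/(4 - 0) × (3.9 - 2)/(4 - 2) × (3.9 - 6)/(4 - 6) = 0.956353
L_4(3.9) = (3.9 - (-2))/(6 - (-2)) × (3.9 - 0)/(6 - 0) × (3.9 - 2)/(6 - 2) × (3.9 - 4)/(6 - 4) = -0.011385

P(3.9) = 19×L_0(3.9) + (-15)×L_1(3.9) + 18×L_2(3.9) + (-9)×L_3(3.9) + 25×L_4(3.9)
P(3.9) = -7.087956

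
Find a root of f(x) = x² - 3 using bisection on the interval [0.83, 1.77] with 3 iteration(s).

f(x) = x² - 3
Initial interval: [0.83, 1.77]

Iteration 1:
  c_1 = (0.830000 + 1.770000)/2 = 1.300000
  f(c_1) = f(1.300000) = -1.310000
  f(a) × f(c) ≥ 0, new interval: [1.300000, 1.770000]
Iteration 2:
  c_2 = (1.300000 + 1.770000)/2 = 1.535000
  f(c_2) = f(1.535000) = -0.643775
  f(a) × f(c) ≥ 0, new interval: [1.535000, 1.770000]
Iteration 3:
  c_3 = (1.535000 + 1.770000)/2 = 1.652500
  f(c_3) = f(1.652500) = -0.269244
  f(a) × f(c) ≥ 0, new interval: [1.652500, 1.770000]

After 3 iteration(s), the approximation is c_3 = 1.652500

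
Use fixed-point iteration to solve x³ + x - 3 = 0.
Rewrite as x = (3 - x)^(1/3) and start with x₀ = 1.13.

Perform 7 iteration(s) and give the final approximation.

Equation: x³ + x - 3 = 0
Fixed-point form: x = (3 - x)^(1/3)
x₀ = 1.13

x_1 = g(1.130000) = 1.232009
x_2 = g(1.232009) = 1.209187
x_3 = g(1.209187) = 1.214367
x_4 = g(1.214367) = 1.213195
x_5 = g(1.213195) = 1.213461
x_6 = g(1.213461) = 1.213401
x_7 = g(1.213401) = 1.213414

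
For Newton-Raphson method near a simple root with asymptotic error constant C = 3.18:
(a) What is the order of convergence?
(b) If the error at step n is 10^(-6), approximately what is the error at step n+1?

(a) Newton-Raphson has quadratic (order 2) convergence near simple roots.
    This means |e_{n+1}| ≈ C|e_n|².

(b) With |e_n| = 10^(-6) and C = 3.18:
    |e_{n+1}| ≈ 3.18 × (10^(-6))² = 3.18 × 10^(-12)

(a) 2 (quadratic); (b) |e_{n+1}| ≈ 3.180e-12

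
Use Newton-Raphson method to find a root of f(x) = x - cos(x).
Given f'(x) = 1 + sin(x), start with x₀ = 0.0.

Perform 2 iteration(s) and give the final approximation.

f(x) = x - cos(x)
f'(x) = 1 + sin(x)
x₀ = 0.0

Newton-Raphson formula: x_{n+1} = x_n - f(x_n)/f'(x_n)

Iteration 1:
  f(0.000000) = -1.000000
  f'(0.000000) = 1.000000
  x_1 = 0.000000 - (-1.000000)/1.000000 = 1.000000
Iteration 2:
  f(1.000000) = 0.459698
  f'(1.000000) = 1.841471
  x_2 = 1.000000 - 0.459698/1.841471 = 0.750364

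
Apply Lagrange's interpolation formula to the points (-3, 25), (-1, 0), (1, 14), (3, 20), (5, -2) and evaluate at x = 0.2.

Lagrange interpolation formula:
P(x) = Σ yᵢ × Lᵢ(x)
where Lᵢ(x) = Π_{j≠i} (x - xⱼ)/(xᵢ - xⱼ)

L_0(0.2) = (0.2 - (-1))/(-3 - (-1)) × (0.2 - 1)/(-3 - 1) × (0.2 - 3)/(-3 - 3) × (0.2 - 5)/(-3 - 5) = -0.033600
L_1(0.2) = (0.2 - (-3))/(-1 - (-3)) × (0.2 - 1)/(-1 - 1) × (0.2 - 3)/(-1 - 3) × (0.2 - 5)/(-1 - 5) = 0.358400
L_2(0.2) = (0.2 - (-3))/(1 - (-3)) × (0.2 - (-1))/(1 - (-1)) × (0.2 - 3)/(1 - 3) × (0.2 - 5)/(1 - 5) = 0.806400
L_3(0.2) = (0.2 - (-3))/(3 - (-3)) × (0.2 - (-1))/(3 - (-1)) × (0.2 - 1)/(3 - 1) × (0.2 - 5)/(3 - 5) = -0.153600
L_4(0.2) = (0.2 - (-3))/(5 - (-3)) × (0.2 - (-1))/(5 - (-1)) × (0.2 - 1)/(5 - 1) × (0.2 - 3)/(5 - 3) = 0.022400

P(0.2) = 25×L_0(0.2) + 0×L_1(0.2) + 14×L_2(0.2) + 20×L_3(0.2) + (-2)×L_4(0.2)
P(0.2) = 7.332800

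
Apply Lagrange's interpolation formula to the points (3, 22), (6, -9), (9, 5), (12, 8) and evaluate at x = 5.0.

Lagrange interpolation formula:
P(x) = Σ yᵢ × Lᵢ(x)
where Lᵢ(x) = Π_{j≠i} (x - xⱼ)/(xᵢ - xⱼ)

L_0(5.0) = (5.0 - 6)/(3 - 6) × (5.0 - 9)/(3 - 9) × (5.0 - 12)/(3 - 12) = 0.172840
L_1(5.0) = (5.0 - 3)/(6 - 3) × (5.0 - 9)/(6 - 9) × (5.0 - 12)/(6 - 12) = 1.037037
L_2(5.0) = (5.0 - 3)/(9 - 3) × (5.0 - 6)/(9 - 6) × (5.0 - 12)/(9 - 12) = -0.259259
L_3(5.0) = (5.0 - 3)/(12 - 3) × (5.0 - 6)/(12 - 6) × (5.0 - 9)/(12 - 9) = 0.049383

P(5.0) = 22×L_0(5.0) + (-9)×L_1(5.0) + 5×L_2(5.0) + 8×L_3(5.0)
P(5.0) = -6.432099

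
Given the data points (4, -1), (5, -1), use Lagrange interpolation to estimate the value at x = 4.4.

Lagrange interpolation formula:
P(x) = Σ yᵢ × Lᵢ(x)
where Lᵢ(x) = Π_{j≠i} (x - xⱼ)/(xᵢ - xⱼ)

L_0(4.4) = (4.4 - 5)/(4 - 5) = 0.600000
L_1(4.4) = (4.4 - 4)/(5 - 4) = 0.400000

P(4.4) = (-1)×L_0(4.4) + (-1)×L_1(4.4)
P(4.4) = -1.000000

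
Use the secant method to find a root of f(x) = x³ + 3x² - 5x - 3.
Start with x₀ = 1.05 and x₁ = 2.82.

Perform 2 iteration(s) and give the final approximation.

f(x) = x³ + 3x² - 5x - 3
x₀ = 1.05, x₁ = 2.82

Secant formula: x_{n+1} = x_n - f(x_n)(x_n - x_{n-1})/(f(x_n) - f(x_{n-1}))

Iteration 1:
  f(1.050000) = -3.784875
  f(2.820000) = 29.182968
  x_2 = 2.820000 - 29.182968×(2.820000 - 1.050000)/(29.182968 - (-3.784875))
       = 1.253205
Iteration 2:
  f(2.820000) = 29.182968
  f(1.253205) = -2.586270
  x_3 = 1.253205 - (-2.586270)×(1.253205 - 2.820000)/(-2.586270 - 29.182968)
       = 1.380755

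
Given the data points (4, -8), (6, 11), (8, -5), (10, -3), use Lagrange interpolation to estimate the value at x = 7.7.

Lagrange interpolation formula:
P(x) = Σ yᵢ × Lᵢ(x)
where Lᵢ(x) = Π_{j≠i} (x - xⱼ)/(xᵢ - xⱼ)

L_0(7.7) = (7.7 - 6)/(4 - 6) × (7.7 - 8)/(4 - 8) × (7.7 - 10)/(4 - 10) = -0.024437
L_1(7.7) = (7.7 - 4)/(6 - 4) × (7.7 - 8)/(6 - 8) × (7.7 - 10)/(6 - 10) = 0.159562
L_2(7.7) = (7.7 - 4)/(8 - 4) × (7.7 - 6)/(8 - 6) × (7.7 - 10)/(8 - 10) = 0.904188
L_3(7.7) = (7.7 - 4)/(10 - 4) × (7.7 - 6)/(10 - 6) × (7.7 - 8)/(10 - 8) = -0.039312

P(7.7) = (-8)×L_0(7.7) + 11×L_1(7.7) + (-5)×L_2(7.7) + (-3)×L_3(7.7)
P(7.7) = -2.452313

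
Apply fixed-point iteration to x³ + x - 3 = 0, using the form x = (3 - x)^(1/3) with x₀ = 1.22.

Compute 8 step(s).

Equation: x³ + x - 3 = 0
Fixed-point form: x = (3 - x)^(1/3)
x₀ = 1.22

x_1 = g(1.220000) = 1.211918
x_2 = g(1.211918) = 1.213750
x_3 = g(1.213750) = 1.213335
x_4 = g(1.213335) = 1.213429
x_5 = g(1.213429) = 1.213408
x_6 = g(1.213408) = 1.213413
x_7 = g(1.213413) = 1.213411
x_8 = g(1.213411) = 1.213412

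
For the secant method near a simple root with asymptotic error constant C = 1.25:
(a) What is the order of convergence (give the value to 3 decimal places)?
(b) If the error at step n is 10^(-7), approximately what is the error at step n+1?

(a) Secant method has superlinear convergence with order φ = (1+√5)/2 ≈ 1.618.
    This means |e_{n+1}| ≈ C|e_n|^1.618.

(b) With |e_n| = 10^(-7) and C = 1.25:
    |e_{n+1}| ≈ 1.25 × (10^(-7))^1.618 = 1.25 × 10^(-11.33)

(a) ≈ 1.618 (golden ratio); (b) |e_{n+1}| ≈ 5.898e-12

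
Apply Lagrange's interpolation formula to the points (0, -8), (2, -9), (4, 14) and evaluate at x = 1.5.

Lagrange interpolation formula:
P(x) = Σ yᵢ × Lᵢ(x)
where Lᵢ(x) = Π_{j≠i} (x - xⱼ)/(xᵢ - xⱼ)

L_0(1.5) = (1.5 - 2)/(0 - 2) × (1.5 - 4)/(0 - 4) = 0.156250
L_1(1.5) = (1.5 - 0)/(2 - 0) × (1.5 - 4)/(2 - 4) = 0.937500
L_2(1.5) = (1.5 - 0)/(4 - 0) × (1.5 - 2)/(4 - 2) = -0.093750

P(1.5) = (-8)×L_0(1.5) + (-9)×L_1(1.5) + 14×L_2(1.5)
P(1.5) = -11.000000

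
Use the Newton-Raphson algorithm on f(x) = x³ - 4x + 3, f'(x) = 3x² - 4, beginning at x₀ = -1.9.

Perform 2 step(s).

f(x) = x³ - 4x + 3
f'(x) = 3x² - 4
x₀ = -1.9

Newton-Raphson formula: x_{n+1} = x_n - f(x_n)/f'(x_n)

Iteration 1:
  f(-1.900000) = 3.741000
  f'(-1.900000) = 6.830000
  x_1 = -1.900000 - 3.741000/6.830000 = -2.447731
Iteration 2:
  f(-2.447731) = -1.874374
  f'(-2.447731) = 13.974155
  x_2 = -2.447731 - (-1.874374)/13.974155 = -2.313599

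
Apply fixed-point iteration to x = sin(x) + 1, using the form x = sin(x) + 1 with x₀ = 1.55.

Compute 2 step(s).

Equation: x = sin(x) + 1
Fixed-point form: x = sin(x) + 1
x₀ = 1.55

x_1 = g(1.550000) = 1.999784
x_2 = g(1.999784) = 1.909387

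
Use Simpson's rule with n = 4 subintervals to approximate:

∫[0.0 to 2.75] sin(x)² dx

f(x) = sin(x)²
a = 0.0, b = 2.75, n = 4
h = (b - a)/n = 0.687500

Simpson's rule: (h/3)[f(x₀) + 4f(x₁) + 2f(x₂) + ... + f(xₙ)]

x_0 = 0.0000, f(x_0) = 0.000000, coefficient = 1
x_1 = 0.6875, f(x_1) = 0.402726, coefficient = 4
x_2 = 1.3750, f(x_2) = 0.962151, coefficient = 2
x_3 = 2.0625, f(x_3) = 0.777095, coefficient = 4
x_4 = 2.7500, f(x_4) = 0.145665, coefficient = 1

I ≈ (0.687500/3) × 6.789251 = 1.555870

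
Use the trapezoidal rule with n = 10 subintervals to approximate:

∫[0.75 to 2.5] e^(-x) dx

f(x) = e^(-x)
a = 0.75, b = 2.5, n = 10
h = (b - a)/n = 0.175000

Trapezoidal rule: (h/2)[f(x₀) + 2f(x₁) + 2f(x₂) + ... + f(xₙ)]

x_0 = 0.7500, f(x_0) = 0.472367, coefficient = 1
x_1 = 0.9250, f(x_1) = 0.396531, coefficient = 2
x_2 = 1.1000, f(x_2) = 0.332871, coefficient = 2
x_3 = 1.2750, f(x_3) = 0.279431, coefficient = 2
x_4 = 1.4500, f(x_4) = 0.234570, coefficient = 2
x_5 = 1.6250, f(x_5) = 0.196912, coefficient = 2
x_6 = 1.8000, f(x_6) = 0.165299, coefficient = 2
x_7 = 1.9750, f(x_7) = 0.138761, coefficient = 2
x_8 = 2.1500, f(x_8) = 0.116484, coefficient = 2
x_9 = 2.3250, f(x_9) = 0.097783, coefficient = 2
x_10 = 2.5000, f(x_10) = 0.082085, coefficient = 1

I ≈ (0.175000/2) × 4.471738 = 0.391277
Exact value: 0.390282
Error: 0.000996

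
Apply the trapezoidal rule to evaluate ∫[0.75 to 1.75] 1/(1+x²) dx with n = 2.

f(x) = 1/(1+x²)
a = 0.75, b = 1.75, n = 2
h = (b - a)/n = 0.500000

Trapezoidal rule: (h/2)[f(x₀) + 2f(x₁) + 2f(x₂) + ... + f(xₙ)]

x_0 = 0.7500, f(x_0) = 0.640000, coefficient = 1
x_1 = 1.2500, f(x_1) = 0.390244, coefficient = 2
x_2 = 1.7500, f(x_2) = 0.246154, coefficient = 1

I ≈ (0.500000/2) × 1.666642 = 0.416660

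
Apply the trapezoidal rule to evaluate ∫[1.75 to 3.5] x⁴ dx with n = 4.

f(x) = x⁴
a = 1.75, b = 3.5, n = 4
h = (b - a)/n = 0.437500

Trapezoidal rule: (h/2)[f(x₀) + 2f(x₁) + 2f(x₂) + ... + f(xₙ)]

x_0 = 1.7500, f(x_0) = 9.378906, coefficient = 1
x_1 = 2.1875, f(x_1) = 22.897720, coefficient = 2
x_2 = 2.6250, f(x_2) = 47.480713, coefficient = 2
x_3 = 3.0625, f(x_3) = 87.963882, coefficient = 2
x_4 = 3.5000, f(x_4) = 150.062500, coefficient = 1

I ≈ (0.437500/2) × 476.126038 = 104.152571
Exact value: 101.761133
Error: 2.391438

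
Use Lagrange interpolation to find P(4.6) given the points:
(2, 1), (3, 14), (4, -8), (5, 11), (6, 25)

Lagrange interpolation formula:
P(x) = Σ yᵢ × Lᵢ(x)
where Lᵢ(x) = Π_{j≠i} (x - xⱼ)/(xᵢ - xⱼ)

L_0(4.6) = (4.6 - 3)/(2 - 3) × (4.6 - 4)/(2 - 4) × (4.6 - 5)/(2 - 5) × (4.6 - 6)/(2 - 6) = 0.022400
L_1(4.6) = (4.6 - 2)/(3 - 2) × (4.6 - 4)/(3 - 4) × (4.6 - 5)/(3 - 5) × (4.6 - 6)/(3 - 6) = -0.145600
L_2(4.6) = (4.6 - 2)/(4 - 2) × (4.6 - 3)/(4 - 3) × (4.6 - 5)/(4 - 5) × (4.6 - 6)/(4 - 6) = 0.582400
L_3(4.6) = (4.6 - 2)/(5 - 2) × (4.6 - 3)/(5 - 3) × (4.6 - 4)/(5 - 4) × (4.6 - 6)/(5 - 6) = 0.582400
L_4(4.6) = (4.6 - 2)/(6 - 2) × (4.6 - 3)/(6 - 3) × (4.6 - 4)/(6 - 4) × (4.6 - 5)/(6 - 5) = -0.041600

P(4.6) = 1×L_0(4.6) + 14×L_1(4.6) + (-8)×L_2(4.6) + 11×L_3(4.6) + 25×L_4(4.6)
P(4.6) = -1.308800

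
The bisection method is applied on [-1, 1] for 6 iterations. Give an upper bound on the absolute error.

Bisection error bound: |error| ≤ (b-a)/2^n
|error| ≤ (1 - (-1))/2^6 = 2/2^6
|error| ≤ 0.0312500000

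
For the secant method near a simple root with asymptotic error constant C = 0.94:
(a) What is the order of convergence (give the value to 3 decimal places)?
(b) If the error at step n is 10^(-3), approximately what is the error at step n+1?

(a) Secant method has superlinear convergence with order φ = (1+√5)/2 ≈ 1.618.
    This means |e_{n+1}| ≈ C|e_n|^1.618.

(b) With |e_n| = 10^(-3) and C = 0.94:
    |e_{n+1}| ≈ 0.94 × (10^(-3))^1.618 = 0.94 × 10^(-4.85)

(a) ≈ 1.618 (golden ratio); (b) |e_{n+1}| ≈ 1.315e-05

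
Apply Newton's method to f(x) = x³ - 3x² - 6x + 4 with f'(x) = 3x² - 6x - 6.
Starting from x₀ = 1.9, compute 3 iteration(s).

f(x) = x³ - 3x² - 6x + 4
f'(x) = 3x² - 6x - 6
x₀ = 1.9

Newton-Raphson formula: x_{n+1} = x_n - f(x_n)/f'(x_n)

Iteration 1:
  f(1.900000) = -11.371000
  f'(1.900000) = -6.570000
  x_1 = 1.900000 - (-11.371000)/(-6.570000) = 0.169254
Iteration 2:
  f(0.169254) = 2.903383
  f'(0.169254) = -6.929584
  x_2 = 0.169254 - 2.903383/(-6.929584) = 0.588238
Iteration 3:
  f(0.588238) = -0.363954
  f'(0.588238) = -8.491356
  x_3 = 0.588238 - (-0.363954)/(-8.491356) = 0.545376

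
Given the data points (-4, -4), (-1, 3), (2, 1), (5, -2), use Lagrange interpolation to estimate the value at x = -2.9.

Lagrange interpolation formula:
P(x) = Σ yᵢ × Lᵢ(x)
where Lᵢ(x) = Π_{j≠i} (x - xⱼ)/(xᵢ - xⱼ)

L_0(-2.9) = (-2.9 - (-1))/(-4 - (-1)) × (-2.9 - 2)/(-4 - 2) × (-2.9 - 5)/(-4 - 5) = 0.454006
L_1(-2.9) = (-2.9 - (-4))/(-1 - (-4)) × (-2.9 - 2)/(-1 - 2) × (-2.9 - 5)/(-1 - 5) = 0.788537
L_2(-2.9) = (-2.9 - (-4))/(2 - (-4)) × (-2.9 - (-1))/(2 - (-1)) × (-2.9 - 5)/(2 - 5) = -0.305759
L_3(-2.9) = (-2.9 - (-4))/(5 - (-4)) × (-2.9 - (-1))/(5 - (-1)) × (-2.9 - 2)/(5 - 2) = 0.063216

P(-2.9) = (-4)×L_0(-2.9) + 3×L_1(-2.9) + 1×L_2(-2.9) + (-2)×L_3(-2.9)
P(-2.9) = 0.117395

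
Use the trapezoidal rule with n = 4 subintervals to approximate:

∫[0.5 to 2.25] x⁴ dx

f(x) = x⁴
a = 0.5, b = 2.25, n = 4
h = (b - a)/n = 0.437500

Trapezoidal rule: (h/2)[f(x₀) + 2f(x₁) + 2f(x₂) + ... + f(xₙ)]

x_0 = 0.5000, f(x_0) = 0.062500, coefficient = 1
x_1 = 0.9375, f(x_1) = 0.772476, coefficient = 2
x_2 = 1.3750, f(x_2) = 3.574463, coefficient = 2
x_3 = 1.8125, f(x_3) = 10.792252, coefficient = 2
x_4 = 2.2500, f(x_4) = 25.628906, coefficient = 1

I ≈ (0.437500/2) × 55.969788 = 12.243391
Exact value: 11.526758
Error: 0.716633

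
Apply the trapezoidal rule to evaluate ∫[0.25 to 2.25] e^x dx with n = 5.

f(x) = e^x
a = 0.25, b = 2.25, n = 5
h = (b - a)/n = 0.400000

Trapezoidal rule: (h/2)[f(x₀) + 2f(x₁) + 2f(x₂) + ... + f(xₙ)]

x_0 = 0.2500, f(x_0) = 1.284025, coefficient = 1
x_1 = 0.6500, f(x_1) = 1.915541, coefficient = 2
x_2 = 1.0500, f(x_2) = 2.857651, coefficient = 2
x_3 = 1.4500, f(x_3) = 4.263115, coefficient = 2
x_4 = 1.8500, f(x_4) = 6.359820, coefficient = 2
x_5 = 2.2500, f(x_5) = 9.487736, coefficient = 1

I ≈ (0.400000/2) × 41.564013 = 8.312803
Exact value: 8.203710
Error: 0.109092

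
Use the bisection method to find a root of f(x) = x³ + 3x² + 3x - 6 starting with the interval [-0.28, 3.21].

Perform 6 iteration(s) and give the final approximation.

f(x) = x³ + 3x² + 3x - 6
Initial interval: [-0.28, 3.21]

Iteration 1:
  c_1 = (-0.280000 + 3.210000)/2 = 1.465000
  f(c_1) = f(1.465000) = 7.977895
  f(a) × f(c) < 0, new interval: [-0.280000, 1.465000]
Iteration 2:
  c_2 = (-0.280000 + 1.465000)/2 = 0.592500
  f(c_2) = f(0.592500) = -2.961330
  f(a) × f(c) ≥ 0, new interval: [0.592500, 1.465000]
Iteration 3:
  c_3 = (0.592500 + 1.465000)/2 = 1.028750
  f(c_3) = f(1.028750) = 1.349983
  f(a) × f(c) < 0, new interval: [0.592500, 1.028750]
Iteration 4:
  c_4 = (0.592500 + 1.028750)/2 = 0.810625
  f(c_4) = f(0.810625) = -1.064114
  f(a) × f(c) ≥ 0, new interval: [0.810625, 1.028750]
Iteration 5:
  c_5 = (0.810625 + 1.028750)/2 = 0.919687
  f(c_5) = f(0.919687) = 0.074433
  f(a) × f(c) < 0, new interval: [0.810625, 0.919687]
Iteration 6:
  c_6 = (0.810625 + 0.919687)/2 = 0.865156
  f(c_6) = f(0.865156) = -0.511480
  f(a) × f(c) ≥ 0, new interval: [0.865156, 0.919687]

After 6 iteration(s), the approximation is c_6 = 0.865156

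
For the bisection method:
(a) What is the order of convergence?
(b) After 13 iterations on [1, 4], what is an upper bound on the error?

(a) Bisection has linear (order 1) convergence; the error is halved each step.

(b) Error bound = (b-a)/2^n = (4 - 1)/2^{13}
    = 3/2^{13}

(a) 1 (linear); (b) error ≤ 3.66e-04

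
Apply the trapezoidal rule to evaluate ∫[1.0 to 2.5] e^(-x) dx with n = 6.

f(x) = e^(-x)
a = 1.0, b = 2.5, n = 6
h = (b - a)/n = 0.250000

Trapezoidal rule: (h/2)[f(x₀) + 2f(x₁) + 2f(x₂) + ... + f(xₙ)]

x_0 = 1.0000, f(x_0) = 0.367879, coefficient = 1
x_1 = 1.2500, f(x_1) = 0.286505, coefficient = 2
x_2 = 1.5000, f(x_2) = 0.223130, coefficient = 2
x_3 = 1.7500, f(x_3) = 0.173774, coefficient = 2
x_4 = 2.0000, f(x_4) = 0.135335, coefficient = 2
x_5 = 2.2500, f(x_5) = 0.105399, coefficient = 2
x_6 = 2.5000, f(x_6) = 0.082085, coefficient = 1

I ≈ (0.250000/2) × 2.298251 = 0.287281
Exact value: 0.285794
Error: 0.001487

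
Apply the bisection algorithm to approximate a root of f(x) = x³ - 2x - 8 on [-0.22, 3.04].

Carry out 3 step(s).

f(x) = x³ - 2x - 8
Initial interval: [-0.22, 3.04]

Iteration 1:
  c_1 = (-0.220000 + 3.040000)/2 = 1.410000
  f(c_1) = f(1.410000) = -8.016779
  f(a) × f(c) ≥ 0, new interval: [1.410000, 3.040000]
Iteration 2:
  c_2 = (1.410000 + 3.040000)/2 = 2.225000
  f(c_2) = f(2.225000) = -1.434859
  f(a) × f(c) ≥ 0, new interval: [2.225000, 3.040000]
Iteration 3:
  c_3 = (2.225000 + 3.040000)/2 = 2.632500
  f(c_3) = f(2.632500) = 4.978373
  f(a) × f(c) < 0, new interval: [2.225000, 2.632500]

After 3 iteration(s), the approximation is c_3 = 2.632500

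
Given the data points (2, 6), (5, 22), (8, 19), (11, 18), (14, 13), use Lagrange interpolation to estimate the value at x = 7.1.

Lagrange interpolation formula:
P(x) = Σ yᵢ × Lᵢ(x)
where Lᵢ(x) = Π_{j≠i} (x - xⱼ)/(xᵢ - xⱼ)

L_0(7.1) = (7.1 - 5)/(2 - 5) × (7.1 - 8)/(2 - 8) × (7.1 - 11)/(2 - 11) × (7.1 - 14)/(2 - 14) = -0.026163
L_1(7.1) = (7.1 - 2)/(5 - 2) × (7.1 - 8)/(5 - 8) × (7.1 - 11)/(5 - 11) × (7.1 - 14)/(5 - 14) = 0.254150
L_2(7.1) = (7.1 - 2)/(8 - 2) × (7.1 - 5)/(8 - 5) × (7.1 - 11)/(8 - 11) × (7.1 - 14)/(8 - 14) = 0.889525
L_3(7.1) = (7.1 - 2)/(11 - 2) × (7.1 - 5)/(11 - 5) × (7.1 - 8)/(11 - 8) × (7.1 - 14)/(11 - 14) = -0.136850
L_4(7.1) = (7.1 - 2)/(14 - 2) × (7.1 - 5)/(14 - 5) × (7.1 - 8)/(14 - 8) × (7.1 - 11)/(14 - 11) = 0.019338

P(7.1) = 6×L_0(7.1) + 22×L_1(7.1) + 19×L_2(7.1) + 18×L_3(7.1) + 13×L_4(7.1)
P(7.1) = 20.123387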